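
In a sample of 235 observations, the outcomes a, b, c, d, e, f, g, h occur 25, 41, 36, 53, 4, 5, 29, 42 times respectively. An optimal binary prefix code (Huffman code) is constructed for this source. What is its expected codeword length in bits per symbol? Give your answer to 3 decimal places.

2.779 bits/symbol

Probabilities are the counts divided by 235.
Repeatedly combine the two least-probable nodes; the expected code length is the sum of the merged weights.
merge 4/235 + 1/47 → 9/235
merge 9/235 + 5/47 → 34/235
merge 29/235 + 34/235 → 63/235
merge 36/235 + 41/235 → 77/235
merge 42/235 + 53/235 → 19/47
merge 63/235 + 77/235 → 28/47
merge 19/47 + 28/47 → 1
L = 9/235 + 34/235 + 63/235 + 77/235 + 19/47 + 28/47 + 1 = 653/235 ≈ 2.779 bits/symbol.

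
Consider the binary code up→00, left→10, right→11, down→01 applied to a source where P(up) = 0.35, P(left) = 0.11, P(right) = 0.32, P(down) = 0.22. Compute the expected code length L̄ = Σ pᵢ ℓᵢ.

2 bits/symbol

L̄ = Σ pᵢ·ℓᵢ = 0.35·2 + 0.11·2 + 0.32·2 + 0.22·2 = 2 bits/symbol.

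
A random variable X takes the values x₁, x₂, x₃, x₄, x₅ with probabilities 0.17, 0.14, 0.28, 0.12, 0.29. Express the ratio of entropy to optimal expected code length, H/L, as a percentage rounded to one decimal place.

Entropy H = −Σ p log₂ p ≈ 2.2309 bits.
Huffman merges: 3/25+7/50→13/50; 17/100+13/50→43/100; 7/25+29/100→57/100; 43/100+57/100→1. L = 113/50 ≈ 2.2600.
Efficiency = H/L = 2.2309/2.2600 = 98.7%.

98.7%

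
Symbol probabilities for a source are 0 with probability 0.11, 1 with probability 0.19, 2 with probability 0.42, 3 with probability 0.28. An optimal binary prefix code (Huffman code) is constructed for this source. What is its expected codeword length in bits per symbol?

1.88 bits/symbol

Repeatedly combine the two least-probable nodes; the expected code length is the sum of the merged weights.
merge 11/100 + 19/100 → 3/10
merge 7/25 + 3/10 → 29/50
merge 21/50 + 29/50 → 1
L = 3/10 + 29/50 + 1 = 47/25 = 1.88 bits/symbol.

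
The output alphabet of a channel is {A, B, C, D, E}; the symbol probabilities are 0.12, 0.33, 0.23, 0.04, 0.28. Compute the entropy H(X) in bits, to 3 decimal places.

H = −Σ pᵢ log₂ pᵢ.
−0.12·log₂(0.12) = 0.3671
−0.33·log₂(0.33) = 0.5278
−0.23·log₂(0.23) = 0.4877
−0.04·log₂(0.04) = 0.1858
−0.28·log₂(0.28) = 0.5142
Sum ≈ 2.0825 → 2.083 bits.

2.083 bits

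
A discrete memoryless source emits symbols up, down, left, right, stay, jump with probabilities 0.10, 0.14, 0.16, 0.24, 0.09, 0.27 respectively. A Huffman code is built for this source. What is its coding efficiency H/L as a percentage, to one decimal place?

99.2%

Entropy H = −Σ p log₂ p ≈ 2.4691 bits.
Huffman merges: 9/100+1/10→19/100; 7/50+4/25→3/10; 19/100+6/25→43/100; 27/100+3/10→57/100; 43/100+57/100→1. L = 249/100 ≈ 2.4900.
Efficiency = H/L = 2.4691/2.4900 = 99.2%.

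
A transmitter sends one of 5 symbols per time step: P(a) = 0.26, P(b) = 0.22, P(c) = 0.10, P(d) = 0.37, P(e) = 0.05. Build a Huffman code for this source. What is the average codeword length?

Repeatedly combine the two least-probable nodes; the expected code length is the sum of the merged weights.
merge 1/20 + 1/10 → 3/20
merge 3/20 + 11/50 → 37/100
merge 13/50 + 37/100 → 63/100
merge 37/100 + 63/100 → 1
L = 3/20 + 37/100 + 63/100 + 1 = 43/20 = 2.15 bits/symbol.

2.15 bits/symbol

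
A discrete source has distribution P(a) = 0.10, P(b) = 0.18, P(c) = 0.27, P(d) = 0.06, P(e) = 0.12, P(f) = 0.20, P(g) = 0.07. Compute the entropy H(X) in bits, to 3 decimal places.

H = −Σ pᵢ log₂ pᵢ.
−0.10·log₂(0.10) = 0.3322
−0.18·log₂(0.18) = 0.4453
−0.27·log₂(0.27) = 0.5100
−0.06·log₂(0.06) = 0.2435
−0.12·log₂(0.12) = 0.3671
−0.20·log₂(0.20) = 0.4644
−0.07·log₂(0.07) = 0.2686
Sum ≈ 2.6311 → 2.631 bits.

2.631 bits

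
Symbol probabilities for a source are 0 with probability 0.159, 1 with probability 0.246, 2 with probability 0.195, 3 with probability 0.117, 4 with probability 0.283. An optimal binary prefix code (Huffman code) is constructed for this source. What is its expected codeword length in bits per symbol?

Repeatedly combine the two least-probable nodes; the expected code length is the sum of the merged weights.
merge 117/1000 + 159/1000 → 69/250
merge 39/200 + 123/500 → 441/1000
merge 69/250 + 283/1000 → 559/1000
merge 441/1000 + 559/1000 → 1
L = 69/250 + 441/1000 + 559/1000 + 1 = 569/250 = 2.276 bits/symbol.

2.276 bits/symbol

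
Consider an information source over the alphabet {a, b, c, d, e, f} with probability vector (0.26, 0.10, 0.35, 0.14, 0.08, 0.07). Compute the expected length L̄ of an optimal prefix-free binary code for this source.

2.39 bits/symbol

Repeatedly combine the two least-probable nodes; the expected code length is the sum of the merged weights.
merge 7/100 + 2/25 → 3/20
merge 1/10 + 7/50 → 6/25
merge 3/20 + 6/25 → 39/100
merge 13/50 + 7/20 → 61/100
merge 39/100 + 61/100 → 1
L = 3/20 + 6/25 + 39/100 + 61/100 + 1 = 239/100 = 2.39 bits/symbol.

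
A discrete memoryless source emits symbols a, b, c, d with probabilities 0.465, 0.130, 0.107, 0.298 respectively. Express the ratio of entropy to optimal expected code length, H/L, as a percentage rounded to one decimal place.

99.4%

Entropy H = −Σ p log₂ p ≈ 1.7618 bits.
Huffman merges: 107/1000+13/100→237/1000; 237/1000+149/500→107/200; 93/200+107/200→1. L = 443/250 ≈ 1.7720.
Efficiency = H/L = 1.7618/1.7720 = 99.4%.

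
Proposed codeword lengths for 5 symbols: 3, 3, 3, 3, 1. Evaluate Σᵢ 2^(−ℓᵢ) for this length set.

1

With common denominator 2^3 = 8: Σ 2^(−ℓᵢ) = 1/8 + 1/8 + 1/8 + 1/8 + 4/8 = 8/8 = 1.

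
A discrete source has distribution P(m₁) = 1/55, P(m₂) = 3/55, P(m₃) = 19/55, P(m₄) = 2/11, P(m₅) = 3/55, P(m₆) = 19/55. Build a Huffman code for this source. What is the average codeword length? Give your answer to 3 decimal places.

Repeatedly combine the two least-probable nodes; the expected code length is the sum of the merged weights.
merge 1/55 + 3/55 → 4/55
merge 3/55 + 4/55 → 7/55
merge 7/55 + 2/11 → 17/55
merge 17/55 + 19/55 → 36/55
merge 19/55 + 36/55 → 1
L = 4/55 + 7/55 + 17/55 + 36/55 + 1 = 119/55 ≈ 2.164 bits/symbol.

2.164 bits/symbol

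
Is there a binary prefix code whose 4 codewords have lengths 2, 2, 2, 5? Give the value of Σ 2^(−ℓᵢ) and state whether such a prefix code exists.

0.78125; yes

With common denominator 2^5 = 32: Σ 2^(−ℓᵢ) = 8/32 + 8/32 + 8/32 + 1/32 = 25/32 = 0.78125.
Kraft's inequality requires Σ ≤ 1; here Σ = 0.78125 ≤ 1, so such a prefix code exists.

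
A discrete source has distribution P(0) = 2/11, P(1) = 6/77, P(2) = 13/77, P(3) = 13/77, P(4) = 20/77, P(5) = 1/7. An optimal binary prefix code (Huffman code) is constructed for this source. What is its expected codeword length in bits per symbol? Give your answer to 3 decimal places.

Repeatedly combine the two least-probable nodes; the expected code length is the sum of the merged weights.
merge 6/77 + 1/7 → 17/77
merge 13/77 + 13/77 → 26/77
merge 2/11 + 17/77 → 31/77
merge 20/77 + 26/77 → 46/77
merge 31/77 + 46/77 → 1
L = 17/77 + 26/77 + 31/77 + 46/77 + 1 = 197/77 ≈ 2.558 bits/symbol.

2.558 bits/symbol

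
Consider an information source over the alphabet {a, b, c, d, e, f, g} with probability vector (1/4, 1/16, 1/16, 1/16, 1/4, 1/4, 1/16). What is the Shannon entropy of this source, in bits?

Each probability is a power of 1/2, so log₂(1/p) is an integer.
H = Σ p·log₂(1/p) = 1/4·2 + 1/16·4 + 1/16·4 + 1/16·4 + 1/4·2 + 1/4·2 + 1/16·4 = 2.5 bits.

2.5 bits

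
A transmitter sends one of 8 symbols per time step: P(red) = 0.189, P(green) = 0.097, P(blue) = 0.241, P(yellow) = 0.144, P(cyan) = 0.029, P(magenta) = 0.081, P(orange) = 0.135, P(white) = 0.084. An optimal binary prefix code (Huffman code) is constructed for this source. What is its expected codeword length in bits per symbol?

2.861 bits/symbol

Repeatedly combine the two least-probable nodes; the expected code length is the sum of the merged weights.
merge 29/1000 + 81/1000 → 11/100
merge 21/250 + 97/1000 → 181/1000
merge 11/100 + 27/200 → 49/200
merge 18/125 + 181/1000 → 13/40
merge 189/1000 + 241/1000 → 43/100
merge 49/200 + 13/40 → 57/100
merge 43/100 + 57/100 → 1
L = 11/100 + 181/1000 + 49/200 + 13/40 + 43/100 + 57/100 + 1 = 2861/1000 = 2.861 bits/symbol.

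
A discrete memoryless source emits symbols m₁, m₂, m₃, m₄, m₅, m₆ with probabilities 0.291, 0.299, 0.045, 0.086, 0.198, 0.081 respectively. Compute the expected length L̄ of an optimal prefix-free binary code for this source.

2.338 bits/symbol

Repeatedly combine the two least-probable nodes; the expected code length is the sum of the merged weights.
merge 9/200 + 81/1000 → 63/500
merge 43/500 + 63/500 → 53/250
merge 99/500 + 53/250 → 41/100
merge 291/1000 + 299/1000 → 59/100
merge 41/100 + 59/100 → 1
L = 63/500 + 53/250 + 41/100 + 59/100 + 1 = 1169/500 = 2.338 bits/symbol.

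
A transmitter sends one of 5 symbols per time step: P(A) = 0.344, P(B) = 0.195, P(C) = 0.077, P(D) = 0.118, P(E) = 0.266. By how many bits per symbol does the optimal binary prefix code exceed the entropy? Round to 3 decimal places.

Entropy H = −Σ p log₂ p ≈ 2.1463 bits.
Huffman merges: 77/1000+59/500→39/200; 39/200+39/200→39/100; 133/500+43/125→61/100; 39/100+61/100→1. L = 439/200 ≈ 2.1950.
L − H = 2.1950 − 2.1463 = 0.049 bits.

0.049 bits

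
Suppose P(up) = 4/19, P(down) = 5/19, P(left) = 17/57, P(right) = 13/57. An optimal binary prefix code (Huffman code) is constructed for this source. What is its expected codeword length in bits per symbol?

Repeatedly combine the two least-probable nodes; the expected code length is the sum of the merged weights.
merge 4/19 + 13/57 → 25/57
merge 5/19 + 17/57 → 32/57
merge 25/57 + 32/57 → 1
L = 25/57 + 32/57 + 1 = 2 bits/symbol.

2 bits/symbol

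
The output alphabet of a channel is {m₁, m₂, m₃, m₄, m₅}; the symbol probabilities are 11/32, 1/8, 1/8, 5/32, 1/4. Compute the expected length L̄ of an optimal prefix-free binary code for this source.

Repeatedly combine the two least-probable nodes; the expected code length is the sum of the merged weights.
merge 1/8 + 1/8 → 1/4
merge 5/32 + 1/4 → 13/32
merge 1/4 + 11/32 → 19/32
merge 13/32 + 19/32 → 1
L = 1/4 + 13/32 + 19/32 + 1 = 9/4 = 2.25 bits/symbol.

2.25 bits/symbol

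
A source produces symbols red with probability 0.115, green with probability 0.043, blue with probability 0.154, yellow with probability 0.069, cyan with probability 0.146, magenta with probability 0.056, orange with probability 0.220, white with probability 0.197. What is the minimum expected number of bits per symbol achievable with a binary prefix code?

2.85 bits/symbol

Repeatedly combine the two least-probable nodes; the expected code length is the sum of the merged weights.
merge 43/1000 + 7/125 → 99/1000
merge 69/1000 + 99/1000 → 21/125
merge 23/200 + 73/500 → 261/1000
merge 77/500 + 21/125 → 161/500
merge 197/1000 + 11/50 → 417/1000
merge 261/1000 + 161/500 → 583/1000
merge 417/1000 + 583/1000 → 1
L = 99/1000 + 21/125 + 261/1000 + 161/500 + 417/1000 + 583/1000 + 1 = 57/20 = 2.85 bits/symbol.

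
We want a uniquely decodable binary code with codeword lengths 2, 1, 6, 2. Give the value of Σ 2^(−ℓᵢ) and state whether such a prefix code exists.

With common denominator 2^6 = 64: Σ 2^(−ℓᵢ) = 16/64 + 32/64 + 1/64 + 16/64 = 65/64 = 1.015625.
Kraft's inequality requires Σ ≤ 1; here Σ = 1.015625 > 1, so no such prefix code exists.

1.015625; no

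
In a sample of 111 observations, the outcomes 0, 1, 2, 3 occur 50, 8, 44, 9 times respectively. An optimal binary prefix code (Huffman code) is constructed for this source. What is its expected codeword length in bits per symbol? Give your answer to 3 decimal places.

Probabilities are the counts divided by 111.
Repeatedly combine the two least-probable nodes; the expected code length is the sum of the merged weights.
merge 8/111 + 3/37 → 17/111
merge 17/111 + 44/111 → 61/111
merge 50/111 + 61/111 → 1
L = 17/111 + 61/111 + 1 = 63/37 ≈ 1.703 bits/symbol.

1.703 bits/symbol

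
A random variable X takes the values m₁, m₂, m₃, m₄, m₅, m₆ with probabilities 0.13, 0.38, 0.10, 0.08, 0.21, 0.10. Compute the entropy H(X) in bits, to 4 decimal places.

H = −Σ pᵢ log₂ pᵢ.
−0.13·log₂(0.13) = 0.3826
−0.38·log₂(0.38) = 0.5305
−0.10·log₂(0.10) = 0.3322
−0.08·log₂(0.08) = 0.2915
−0.21·log₂(0.21) = 0.4728
−0.10·log₂(0.10) = 0.3322
Sum ≈ 2.3418 → 2.3418 bits.

2.3418 bits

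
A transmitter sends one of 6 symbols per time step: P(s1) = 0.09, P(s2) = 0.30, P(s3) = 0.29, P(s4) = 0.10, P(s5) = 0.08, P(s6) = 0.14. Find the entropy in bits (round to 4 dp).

H = −Σ pᵢ log₂ pᵢ.
−0.09·log₂(0.09) = 0.3127
−0.30·log₂(0.30) = 0.5211
−0.29·log₂(0.29) = 0.5179
−0.10·log₂(0.10) = 0.3322
−0.08·log₂(0.08) = 0.2915
−0.14·log₂(0.14) = 0.3971
Sum ≈ 2.3725 → 2.3725 bits.

2.3725 bits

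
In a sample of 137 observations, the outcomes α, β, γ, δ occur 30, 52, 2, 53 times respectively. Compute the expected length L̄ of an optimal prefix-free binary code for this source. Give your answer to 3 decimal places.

1.847 bits/symbol

Probabilities are the counts divided by 137.
Repeatedly combine the two least-probable nodes; the expected code length is the sum of the merged weights.
merge 2/137 + 30/137 → 32/137
merge 32/137 + 52/137 → 84/137
merge 53/137 + 84/137 → 1
L = 32/137 + 84/137 + 1 = 253/137 ≈ 1.847 bits/symbol.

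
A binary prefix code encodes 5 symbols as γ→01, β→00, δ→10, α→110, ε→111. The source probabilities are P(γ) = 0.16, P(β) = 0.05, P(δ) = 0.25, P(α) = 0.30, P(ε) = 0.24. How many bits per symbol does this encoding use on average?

2.54 bits/symbol

L̄ = Σ pᵢ·ℓᵢ = 0.16·2 + 0.05·2 + 0.25·2 + 0.30·3 + 0.24·3 = 2.54 bits/symbol.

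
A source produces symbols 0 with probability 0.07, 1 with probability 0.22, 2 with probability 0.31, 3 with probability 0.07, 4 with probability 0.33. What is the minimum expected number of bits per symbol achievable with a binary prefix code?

2.14 bits/symbol

Repeatedly combine the two least-probable nodes; the expected code length is the sum of the merged weights.
merge 7/100 + 7/100 → 7/50
merge 7/50 + 11/50 → 9/25
merge 31/100 + 33/100 → 16/25
merge 9/25 + 16/25 → 1
L = 7/50 + 9/25 + 16/25 + 1 = 107/50 = 2.14 bits/symbol.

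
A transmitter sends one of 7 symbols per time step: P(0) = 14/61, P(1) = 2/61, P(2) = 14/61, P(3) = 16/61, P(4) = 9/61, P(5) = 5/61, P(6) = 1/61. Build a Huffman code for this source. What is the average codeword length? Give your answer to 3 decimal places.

Repeatedly combine the two least-probable nodes; the expected code length is the sum of the merged weights.
merge 1/61 + 2/61 → 3/61
merge 3/61 + 5/61 → 8/61
merge 8/61 + 9/61 → 17/61
merge 14/61 + 14/61 → 28/61
merge 16/61 + 17/61 → 33/61
merge 28/61 + 33/61 → 1
L = 3/61 + 8/61 + 17/61 + 28/61 + 33/61 + 1 = 150/61 ≈ 2.459 bits/symbol.

2.459 bits/symbol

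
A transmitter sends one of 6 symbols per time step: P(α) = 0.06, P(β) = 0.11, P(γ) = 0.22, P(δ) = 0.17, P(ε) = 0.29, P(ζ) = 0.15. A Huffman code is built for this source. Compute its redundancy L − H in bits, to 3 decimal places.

0.053 bits

Entropy H = −Σ p log₂ p ≈ 2.4374 bits.
Huffman merges: 3/50+11/100→17/100; 3/20+17/100→8/25; 17/100+11/50→39/100; 29/100+8/25→61/100; 39/100+61/100→1. L = 249/100 ≈ 2.4900.
L − H = 2.4900 − 2.4374 = 0.053 bits.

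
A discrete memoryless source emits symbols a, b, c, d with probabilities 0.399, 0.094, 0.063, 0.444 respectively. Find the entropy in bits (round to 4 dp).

1.6209 bits

H = −Σ pᵢ log₂ pᵢ.
−0.399·log₂(0.399) = 0.5289
−0.094·log₂(0.094) = 0.3207
−0.063·log₂(0.063) = 0.2513
−0.444·log₂(0.444) = 0.5201
Sum ≈ 1.6209 → 1.6209 bits.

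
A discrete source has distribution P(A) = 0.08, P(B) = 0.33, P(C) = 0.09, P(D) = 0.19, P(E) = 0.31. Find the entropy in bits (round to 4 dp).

H = −Σ pᵢ log₂ pᵢ.
−0.08·log₂(0.08) = 0.2915
−0.33·log₂(0.33) = 0.5278
−0.09·log₂(0.09) = 0.3127
−0.19·log₂(0.19) = 0.4552
−0.31·log₂(0.31) = 0.5238
Sum ≈ 2.1110 → 2.1110 bits.

2.1110 bits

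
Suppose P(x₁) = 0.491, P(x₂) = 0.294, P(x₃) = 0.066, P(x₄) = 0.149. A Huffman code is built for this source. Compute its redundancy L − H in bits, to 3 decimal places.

Entropy H = −Σ p log₂ p ≈ 1.6912 bits.
Huffman merges: 33/500+149/1000→43/200; 43/200+147/500→509/1000; 491/1000+509/1000→1. L = 431/250 ≈ 1.7240.
L − H = 1.7240 − 1.6912 = 0.033 bits.

0.033 bits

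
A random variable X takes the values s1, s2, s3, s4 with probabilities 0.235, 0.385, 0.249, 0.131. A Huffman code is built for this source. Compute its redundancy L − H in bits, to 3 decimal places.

0.076 bits

Entropy H = −Σ p log₂ p ≈ 1.9047 bits.
Huffman merges: 131/1000+47/200→183/500; 249/1000+183/500→123/200; 77/200+123/200→1. L = 1981/1000 ≈ 1.9810.
L − H = 1.9810 − 1.9047 = 0.076 bits.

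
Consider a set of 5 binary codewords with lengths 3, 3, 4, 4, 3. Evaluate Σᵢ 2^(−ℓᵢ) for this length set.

With common denominator 2^4 = 16: Σ 2^(−ℓᵢ) = 2/16 + 2/16 + 1/16 + 1/16 + 2/16 = 8/16 = 0.5.

0.5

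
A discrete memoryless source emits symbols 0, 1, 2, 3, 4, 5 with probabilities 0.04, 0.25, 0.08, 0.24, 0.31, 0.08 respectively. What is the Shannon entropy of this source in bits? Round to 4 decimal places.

2.2867 bits

H = −Σ pᵢ log₂ pᵢ.
−0.04·log₂(0.04) = 0.1858
−0.25·log₂(0.25) = 0.5000
−0.08·log₂(0.08) = 0.2915
−0.24·log₂(0.24) = 0.4941
−0.31·log₂(0.31) = 0.5238
−0.08·log₂(0.08) = 0.2915
Sum ≈ 2.2867 → 2.2867 bits.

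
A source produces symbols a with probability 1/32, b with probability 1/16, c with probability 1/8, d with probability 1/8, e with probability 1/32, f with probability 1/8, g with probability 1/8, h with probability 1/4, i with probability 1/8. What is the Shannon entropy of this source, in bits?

Each probability is a power of 1/2, so log₂(1/p) is an integer.
H = Σ p·log₂(1/p) = 1/32·5 + 1/16·4 + 1/8·3 + 1/8·3 + 1/32·5 + 1/8·3 + 1/8·3 + 1/4·2 + 1/8·3 = 2.9375 bits.

2.9375 bits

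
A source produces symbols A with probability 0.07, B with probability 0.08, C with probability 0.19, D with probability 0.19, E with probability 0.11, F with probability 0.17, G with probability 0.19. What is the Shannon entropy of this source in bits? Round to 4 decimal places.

H = −Σ pᵢ log₂ pᵢ.
−0.07·log₂(0.07) = 0.2686
−0.08·log₂(0.08) = 0.2915
−0.19·log₂(0.19) = 0.4552
−0.19·log₂(0.19) = 0.4552
−0.11·log₂(0.11) = 0.3503
−0.17·log₂(0.17) = 0.4346
−0.19·log₂(0.19) = 0.4552
Sum ≈ 2.7106 → 2.7106 bits.

2.7106 bits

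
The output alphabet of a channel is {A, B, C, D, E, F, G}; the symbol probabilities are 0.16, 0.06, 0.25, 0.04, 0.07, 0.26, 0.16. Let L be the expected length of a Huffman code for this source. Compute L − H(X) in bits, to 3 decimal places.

Entropy H = −Σ p log₂ p ≈ 2.5492 bits.
Huffman merges: 1/25+3/50→1/10; 7/100+1/10→17/100; 4/25+4/25→8/25; 17/100+1/4→21/50; 13/50+8/25→29/50; 21/50+29/50→1. L = 259/100 ≈ 2.5900.
L − H = 2.5900 − 2.5492 = 0.041 bits.

0.041 bits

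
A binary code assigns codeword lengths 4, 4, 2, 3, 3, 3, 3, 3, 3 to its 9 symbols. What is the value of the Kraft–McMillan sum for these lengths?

1.125

With common denominator 2^4 = 16: Σ 2^(−ℓᵢ) = 1/16 + 1/16 + 4/16 + 2/16 + 2/16 + 2/16 + 2/16 + 2/16 + 2/16 = 18/16 = 1.125.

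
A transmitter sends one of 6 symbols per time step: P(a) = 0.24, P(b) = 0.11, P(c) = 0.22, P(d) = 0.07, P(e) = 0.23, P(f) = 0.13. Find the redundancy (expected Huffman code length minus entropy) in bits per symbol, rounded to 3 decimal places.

0.026 bits

Entropy H = −Σ p log₂ p ≈ 2.4639 bits.
Huffman merges: 7/100+11/100→9/50; 13/100+9/50→31/100; 11/50+23/100→9/20; 6/25+31/100→11/20; 9/20+11/20→1. L = 249/100 ≈ 2.4900.
L − H = 2.4900 − 2.4639 = 0.026 bits.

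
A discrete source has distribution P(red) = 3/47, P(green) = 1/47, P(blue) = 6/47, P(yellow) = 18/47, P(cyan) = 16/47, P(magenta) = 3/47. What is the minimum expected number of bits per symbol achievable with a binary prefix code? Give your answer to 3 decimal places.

Repeatedly combine the two least-probable nodes; the expected code length is the sum of the merged weights.
merge 1/47 + 3/47 → 4/47
merge 3/47 + 4/47 → 7/47
merge 6/47 + 7/47 → 13/47
merge 13/47 + 16/47 → 29/47
merge 18/47 + 29/47 → 1
L = 4/47 + 7/47 + 13/47 + 29/47 + 1 = 100/47 ≈ 2.128 bits/symbol.

2.128 bits/symbol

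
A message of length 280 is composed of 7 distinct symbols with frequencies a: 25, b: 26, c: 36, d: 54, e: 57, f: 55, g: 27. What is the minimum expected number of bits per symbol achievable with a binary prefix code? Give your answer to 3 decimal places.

Probabilities are the counts divided by 280.
Repeatedly combine the two least-probable nodes; the expected code length is the sum of the merged weights.
merge 5/56 + 13/140 → 51/280
merge 27/280 + 9/70 → 9/40
merge 51/280 + 27/140 → 3/8
merge 11/56 + 57/280 → 2/5
merge 9/40 + 3/8 → 3/5
merge 2/5 + 3/5 → 1
L = 51/280 + 9/40 + 3/8 + 2/5 + 3/5 + 1 = 779/280 ≈ 2.782 bits/symbol.

2.782 bits/symbol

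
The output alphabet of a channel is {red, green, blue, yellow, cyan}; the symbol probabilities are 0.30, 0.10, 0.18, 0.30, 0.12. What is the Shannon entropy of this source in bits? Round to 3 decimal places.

H = −Σ pᵢ log₂ pᵢ.
−0.30·log₂(0.30) = 0.5211
−0.10·log₂(0.10) = 0.3322
−0.18·log₂(0.18) = 0.4453
−0.30·log₂(0.30) = 0.5211
−0.12·log₂(0.12) = 0.3671
Sum ≈ 2.1867 → 2.187 bits.

2.187 bits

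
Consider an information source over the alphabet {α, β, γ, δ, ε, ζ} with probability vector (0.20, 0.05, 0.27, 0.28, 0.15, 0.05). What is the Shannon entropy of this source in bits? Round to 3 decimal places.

2.331 bits

H = −Σ pᵢ log₂ pᵢ.
−0.20·log₂(0.20) = 0.4644
−0.05·log₂(0.05) = 0.2161
−0.27·log₂(0.27) = 0.5100
−0.28·log₂(0.28) = 0.5142
−0.15·log₂(0.15) = 0.4105
−0.05·log₂(0.05) = 0.2161
Sum ≈ 2.3314 → 2.331 bits.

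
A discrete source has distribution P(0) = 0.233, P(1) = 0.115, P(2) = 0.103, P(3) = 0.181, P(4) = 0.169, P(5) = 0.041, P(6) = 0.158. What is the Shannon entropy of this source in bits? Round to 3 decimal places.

2.676 bits

H = −Σ pᵢ log₂ pᵢ.
−0.233·log₂(0.233) = 0.4897
−0.115·log₂(0.115) = 0.3588
−0.103·log₂(0.103) = 0.3378
−0.181·log₂(0.181) = 0.4463
−0.169·log₂(0.169) = 0.4335
−0.041·log₂(0.041) = 0.1889
−0.158·log₂(0.158) = 0.4206
Sum ≈ 2.6756 → 2.676 bits.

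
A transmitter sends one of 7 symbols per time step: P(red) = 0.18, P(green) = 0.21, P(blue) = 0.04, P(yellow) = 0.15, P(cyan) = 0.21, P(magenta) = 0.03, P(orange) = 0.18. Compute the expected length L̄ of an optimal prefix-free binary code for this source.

Repeatedly combine the two least-probable nodes; the expected code length is the sum of the merged weights.
merge 3/100 + 1/25 → 7/100
merge 7/100 + 3/20 → 11/50
merge 9/50 + 9/50 → 9/25
merge 21/100 + 21/100 → 21/50
merge 11/50 + 9/25 → 29/50
merge 21/50 + 29/50 → 1
L = 7/100 + 11/50 + 9/25 + 21/50 + 29/50 + 1 = 53/20 = 2.65 bits/symbol.

2.65 bits/symbol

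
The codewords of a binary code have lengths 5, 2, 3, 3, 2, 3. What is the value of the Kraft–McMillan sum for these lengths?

With common denominator 2^5 = 32: Σ 2^(−ℓᵢ) = 1/32 + 8/32 + 4/32 + 4/32 + 8/32 + 4/32 = 29/32 = 0.90625.

0.90625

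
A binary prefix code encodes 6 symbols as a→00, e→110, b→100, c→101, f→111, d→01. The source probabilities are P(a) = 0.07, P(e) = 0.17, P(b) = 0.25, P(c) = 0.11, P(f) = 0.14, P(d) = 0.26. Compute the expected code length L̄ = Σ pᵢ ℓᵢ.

2.67 bits/symbol

L̄ = Σ pᵢ·ℓᵢ = 0.07·2 + 0.17·3 + 0.25·3 + 0.11·3 + 0.14·3 + 0.26·2 = 2.67 bits/symbol.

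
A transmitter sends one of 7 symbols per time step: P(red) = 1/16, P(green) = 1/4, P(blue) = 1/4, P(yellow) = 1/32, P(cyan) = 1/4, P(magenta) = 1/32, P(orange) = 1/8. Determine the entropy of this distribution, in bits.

2.4375 bits

Each probability is a power of 1/2, so log₂(1/p) is an integer.
H = Σ p·log₂(1/p) = 1/16·4 + 1/4·2 + 1/4·2 + 1/32·5 + 1/4·2 + 1/32·5 + 1/8·3 = 2.4375 bits.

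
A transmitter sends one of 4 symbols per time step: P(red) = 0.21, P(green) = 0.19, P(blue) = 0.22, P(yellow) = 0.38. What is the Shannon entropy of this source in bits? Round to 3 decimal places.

1.939 bits

H = −Σ pᵢ log₂ pᵢ.
−0.21·log₂(0.21) = 0.4728
−0.19·log₂(0.19) = 0.4552
−0.22·log₂(0.22) = 0.4806
−0.38·log₂(0.38) = 0.5305
Sum ≈ 1.9391 → 1.939 bits.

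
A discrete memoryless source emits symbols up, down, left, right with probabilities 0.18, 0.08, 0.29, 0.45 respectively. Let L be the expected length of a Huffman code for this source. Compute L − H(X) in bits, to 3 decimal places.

0.037 bits

Entropy H = −Σ p log₂ p ≈ 1.7731 bits.
Huffman merges: 2/25+9/50→13/50; 13/50+29/100→11/20; 9/20+11/20→1. L = 181/100 ≈ 1.8100.
L − H = 1.8100 − 1.7731 = 0.037 bits.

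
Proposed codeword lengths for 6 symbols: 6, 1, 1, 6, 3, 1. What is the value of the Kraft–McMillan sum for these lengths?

1.65625

With common denominator 2^6 = 64: Σ 2^(−ℓᵢ) = 1/64 + 32/64 + 32/64 + 1/64 + 8/64 + 32/64 = 106/64 = 1.65625.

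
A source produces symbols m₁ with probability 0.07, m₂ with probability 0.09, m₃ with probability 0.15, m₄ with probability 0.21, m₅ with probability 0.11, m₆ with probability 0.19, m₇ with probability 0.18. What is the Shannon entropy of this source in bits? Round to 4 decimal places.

H = −Σ pᵢ log₂ pᵢ.
−0.07·log₂(0.07) = 0.2686
−0.09·log₂(0.09) = 0.3127
−0.15·log₂(0.15) = 0.4105
−0.21·log₂(0.21) = 0.4728
−0.11·log₂(0.11) = 0.3503
−0.19·log₂(0.19) = 0.4552
−0.18·log₂(0.18) = 0.4453
Sum ≈ 2.7154 → 2.7154 bits.

2.7154 bits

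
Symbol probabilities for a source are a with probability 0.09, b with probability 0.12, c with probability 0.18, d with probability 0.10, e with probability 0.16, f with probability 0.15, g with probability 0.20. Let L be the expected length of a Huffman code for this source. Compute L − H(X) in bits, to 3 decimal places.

0.045 bits

Entropy H = −Σ p log₂ p ≈ 2.7552 bits.
Huffman merges: 9/100+1/10→19/100; 3/25+3/20→27/100; 4/25+9/50→17/50; 19/100+1/5→39/100; 27/100+17/50→61/100; 39/100+61/100→1. L = 14/5 ≈ 2.8000.
L − H = 2.8000 − 2.7552 = 0.045 bits.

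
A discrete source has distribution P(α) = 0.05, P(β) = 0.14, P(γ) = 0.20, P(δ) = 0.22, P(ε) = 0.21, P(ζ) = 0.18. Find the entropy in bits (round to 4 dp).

2.4763 bits

H = −Σ pᵢ log₂ pᵢ.
−0.05·log₂(0.05) = 0.2161
−0.14·log₂(0.14) = 0.3971
−0.20·log₂(0.20) = 0.4644
−0.22·log₂(0.22) = 0.4806
−0.21·log₂(0.21) = 0.4728
−0.18·log₂(0.18) = 0.4453
Sum ≈ 2.4763 → 2.4763 bits.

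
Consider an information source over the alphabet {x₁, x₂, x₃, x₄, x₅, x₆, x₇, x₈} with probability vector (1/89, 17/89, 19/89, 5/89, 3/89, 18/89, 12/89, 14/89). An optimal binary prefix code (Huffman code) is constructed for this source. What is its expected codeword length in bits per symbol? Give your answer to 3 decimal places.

Repeatedly combine the two least-probable nodes; the expected code length is the sum of the merged weights.
merge 1/89 + 3/89 → 4/89
merge 4/89 + 5/89 → 9/89
merge 9/89 + 12/89 → 21/89
merge 14/89 + 17/89 → 31/89
merge 18/89 + 19/89 → 37/89
merge 21/89 + 31/89 → 52/89
merge 37/89 + 52/89 → 1
L = 4/89 + 9/89 + 21/89 + 31/89 + 37/89 + 52/89 + 1 = 243/89 ≈ 2.730 bits/symbol.

2.730 bits/symbol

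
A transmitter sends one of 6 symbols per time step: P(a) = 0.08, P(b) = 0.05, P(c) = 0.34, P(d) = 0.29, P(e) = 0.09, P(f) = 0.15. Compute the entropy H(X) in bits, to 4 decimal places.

2.2779 bits

H = −Σ pᵢ log₂ pᵢ.
−0.08·log₂(0.08) = 0.2915
−0.05·log₂(0.05) = 0.2161
−0.34·log₂(0.34) = 0.5292
−0.29·log₂(0.29) = 0.5179
−0.09·log₂(0.09) = 0.3127
−0.15·log₂(0.15) = 0.4105
Sum ≈ 2.2779 → 2.2779 bits.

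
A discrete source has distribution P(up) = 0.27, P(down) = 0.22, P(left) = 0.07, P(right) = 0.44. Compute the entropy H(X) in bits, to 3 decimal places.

1.780 bits

H = −Σ pᵢ log₂ pᵢ.
−0.27·log₂(0.27) = 0.5100
−0.22·log₂(0.22) = 0.4806
−0.07·log₂(0.07) = 0.2686
−0.44·log₂(0.44) = 0.5211
Sum ≈ 1.7803 → 1.780 bits.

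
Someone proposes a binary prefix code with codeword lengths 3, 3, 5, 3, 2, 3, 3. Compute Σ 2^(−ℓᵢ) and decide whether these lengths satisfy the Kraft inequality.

With common denominator 2^5 = 32: Σ 2^(−ℓᵢ) = 4/32 + 4/32 + 1/32 + 4/32 + 8/32 + 4/32 + 4/32 = 29/32 = 0.90625.
Kraft's inequality requires Σ ≤ 1; here Σ = 0.90625 ≤ 1, so such a prefix code exists.

0.90625; yes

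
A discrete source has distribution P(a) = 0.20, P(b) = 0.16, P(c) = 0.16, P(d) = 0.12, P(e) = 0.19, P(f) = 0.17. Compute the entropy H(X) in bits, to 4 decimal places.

H = −Σ pᵢ log₂ pᵢ.
−0.20·log₂(0.20) = 0.4644
−0.16·log₂(0.16) = 0.4230
−0.16·log₂(0.16) = 0.4230
−0.12·log₂(0.12) = 0.3671
−0.19·log₂(0.19) = 0.4552
−0.17·log₂(0.17) = 0.4346
Sum ≈ 2.5673 → 2.5673 bits.

2.5673 bits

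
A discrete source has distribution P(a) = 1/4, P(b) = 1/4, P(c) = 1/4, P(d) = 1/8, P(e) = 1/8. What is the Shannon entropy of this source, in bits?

2.25 bits

Each probability is a power of 1/2, so log₂(1/p) is an integer.
H = Σ p·log₂(1/p) = 1/4·2 + 1/4·2 + 1/4·2 + 1/8·3 + 1/8·3 = 2.25 bits.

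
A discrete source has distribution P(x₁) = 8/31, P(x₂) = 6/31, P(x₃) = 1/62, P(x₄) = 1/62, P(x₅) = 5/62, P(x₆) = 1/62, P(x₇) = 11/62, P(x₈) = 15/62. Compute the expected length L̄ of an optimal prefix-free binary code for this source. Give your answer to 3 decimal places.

Repeatedly combine the two least-probable nodes; the expected code length is the sum of the merged weights.
merge 1/62 + 1/62 → 1/31
merge 1/62 + 1/31 → 3/62
merge 3/62 + 5/62 → 4/31
merge 4/31 + 11/62 → 19/62
merge 6/31 + 15/62 → 27/62
merge 8/31 + 19/62 → 35/62
merge 27/62 + 35/62 → 1
L = 1/31 + 3/62 + 4/31 + 19/62 + 27/62 + 35/62 + 1 = 78/31 ≈ 2.516 bits/symbol.

2.516 bits/symbol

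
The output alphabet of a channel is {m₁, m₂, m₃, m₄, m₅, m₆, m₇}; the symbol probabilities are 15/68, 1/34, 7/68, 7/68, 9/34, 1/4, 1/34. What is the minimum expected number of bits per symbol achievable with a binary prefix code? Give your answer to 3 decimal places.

2.485 bits/symbol

Repeatedly combine the two least-probable nodes; the expected code length is the sum of the merged weights.
merge 1/34 + 1/34 → 1/17
merge 1/17 + 7/68 → 11/68
merge 7/68 + 11/68 → 9/34
merge 15/68 + 1/4 → 8/17
merge 9/34 + 9/34 → 9/17
merge 8/17 + 9/17 → 1
L = 1/17 + 11/68 + 9/34 + 8/17 + 9/17 + 1 = 169/68 ≈ 2.485 bits/symbol.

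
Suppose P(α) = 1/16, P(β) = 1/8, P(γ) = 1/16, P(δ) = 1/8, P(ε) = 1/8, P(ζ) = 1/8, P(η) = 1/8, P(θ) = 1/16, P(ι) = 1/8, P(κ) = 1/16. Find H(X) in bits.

3.25 bits

Each probability is a power of 1/2, so log₂(1/p) is an integer.
H = Σ p·log₂(1/p) = 1/16·4 + 1/8·3 + 1/16·4 + 1/8·3 + 1/8·3 + 1/8·3 + 1/8·3 + 1/16·4 + 1/8·3 + 1/16·4 = 3.25 bits.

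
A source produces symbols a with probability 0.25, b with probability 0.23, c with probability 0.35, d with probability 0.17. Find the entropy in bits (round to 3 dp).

1.952 bits

H = −Σ pᵢ log₂ pᵢ.
−0.25·log₂(0.25) = 0.5000
−0.23·log₂(0.23) = 0.4877
−0.35·log₂(0.35) = 0.5301
−0.17·log₂(0.17) = 0.4346
Sum ≈ 1.9524 → 1.952 bits.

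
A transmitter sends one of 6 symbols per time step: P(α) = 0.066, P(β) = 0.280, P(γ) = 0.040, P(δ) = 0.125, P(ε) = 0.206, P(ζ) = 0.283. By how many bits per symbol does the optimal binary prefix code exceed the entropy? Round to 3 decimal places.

0.018 bits

Entropy H = −Σ p log₂ p ≈ 2.3187 bits.
Huffman merges: 1/25+33/500→53/500; 53/500+1/8→231/1000; 103/500+231/1000→437/1000; 7/25+283/1000→563/1000; 437/1000+563/1000→1. L = 2337/1000 ≈ 2.3370.
L − H = 2.3370 − 2.3187 = 0.018 bits.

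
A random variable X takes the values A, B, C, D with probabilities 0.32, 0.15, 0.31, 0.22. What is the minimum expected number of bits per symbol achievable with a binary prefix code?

2 bits/symbol

Repeatedly combine the two least-probable nodes; the expected code length is the sum of the merged weights.
merge 3/20 + 11/50 → 37/100
merge 31/100 + 8/25 → 63/100
merge 37/100 + 63/100 → 1
L = 37/100 + 63/100 + 1 = 2 bits/symbol.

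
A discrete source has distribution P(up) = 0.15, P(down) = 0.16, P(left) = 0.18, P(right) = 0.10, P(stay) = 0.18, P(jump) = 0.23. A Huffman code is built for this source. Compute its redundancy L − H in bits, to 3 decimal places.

Entropy H = −Σ p log₂ p ≈ 2.5440 bits.
Huffman merges: 1/10+3/20→1/4; 4/25+9/50→17/50; 9/50+23/100→41/100; 1/4+17/50→59/100; 41/100+59/100→1. L = 259/100 ≈ 2.5900.
L − H = 2.5900 − 2.5440 = 0.046 bits.

0.046 bits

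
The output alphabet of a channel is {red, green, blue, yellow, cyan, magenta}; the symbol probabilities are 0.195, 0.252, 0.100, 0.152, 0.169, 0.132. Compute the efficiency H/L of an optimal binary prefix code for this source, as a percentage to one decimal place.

Entropy H = −Σ p log₂ p ≈ 2.5254 bits.
Huffman merges: 1/10+33/250→29/125; 19/125+169/1000→321/1000; 39/200+29/125→427/1000; 63/250+321/1000→573/1000; 427/1000+573/1000→1. L = 2553/1000 ≈ 2.5530.
Efficiency = H/L = 2.5254/2.5530 = 98.9%.

98.9%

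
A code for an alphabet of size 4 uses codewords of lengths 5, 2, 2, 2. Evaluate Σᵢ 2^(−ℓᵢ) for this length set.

With common denominator 2^5 = 32: Σ 2^(−ℓᵢ) = 1/32 + 8/32 + 8/32 + 8/32 = 25/32 = 0.78125.

0.78125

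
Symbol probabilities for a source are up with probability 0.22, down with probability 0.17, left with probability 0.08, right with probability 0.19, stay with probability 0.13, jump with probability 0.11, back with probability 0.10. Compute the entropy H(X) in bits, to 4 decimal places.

2.7270 bits

H = −Σ pᵢ log₂ pᵢ.
−0.22·log₂(0.22) = 0.4806
−0.17·log₂(0.17) = 0.4346
−0.08·log₂(0.08) = 0.2915
−0.19·log₂(0.19) = 0.4552
−0.13·log₂(0.13) = 0.3826
−0.11·log₂(0.11) = 0.3503
−0.10·log₂(0.10) = 0.3322
Sum ≈ 2.7270 → 2.7270 bits.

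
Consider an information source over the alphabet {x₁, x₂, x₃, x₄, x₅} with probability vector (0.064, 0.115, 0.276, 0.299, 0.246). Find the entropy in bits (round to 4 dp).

H = −Σ pᵢ log₂ pᵢ.
−0.064·log₂(0.064) = 0.2538
−0.115·log₂(0.115) = 0.3588
−0.276·log₂(0.276) = 0.5126
−0.299·log₂(0.299) = 0.5208
−0.246·log₂(0.246) = 0.4977
Sum ≈ 2.1438 → 2.1438 bits.

2.1438 bits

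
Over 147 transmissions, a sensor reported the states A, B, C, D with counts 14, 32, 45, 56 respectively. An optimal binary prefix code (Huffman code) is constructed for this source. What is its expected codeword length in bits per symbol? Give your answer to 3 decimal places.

1.932 bits/symbol

Probabilities are the counts divided by 147.
Repeatedly combine the two least-probable nodes; the expected code length is the sum of the merged weights.
merge 2/21 + 32/147 → 46/147
merge 15/49 + 46/147 → 13/21
merge 8/21 + 13/21 → 1
L = 46/147 + 13/21 + 1 = 284/147 ≈ 1.932 bits/symbol.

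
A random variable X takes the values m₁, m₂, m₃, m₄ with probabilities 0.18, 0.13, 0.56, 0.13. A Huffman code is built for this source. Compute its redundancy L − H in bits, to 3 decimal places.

Entropy H = −Σ p log₂ p ≈ 1.6790 bits.
Huffman merges: 13/100+13/100→13/50; 9/50+13/50→11/25; 11/25+14/25→1. L = 17/10 ≈ 1.7000.
L − H = 1.7000 − 1.6790 = 0.021 bits.

0.021 bits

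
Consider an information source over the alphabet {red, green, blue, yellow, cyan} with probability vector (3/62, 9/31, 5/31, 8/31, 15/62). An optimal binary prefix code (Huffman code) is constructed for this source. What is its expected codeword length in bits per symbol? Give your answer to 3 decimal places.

Repeatedly combine the two least-probable nodes; the expected code length is the sum of the merged weights.
merge 3/62 + 5/31 → 13/62
merge 13/62 + 15/62 → 14/31
merge 8/31 + 9/31 → 17/31
merge 14/31 + 17/31 → 1
L = 13/62 + 14/31 + 17/31 + 1 = 137/62 ≈ 2.210 bits/symbol.

2.210 bits/symbol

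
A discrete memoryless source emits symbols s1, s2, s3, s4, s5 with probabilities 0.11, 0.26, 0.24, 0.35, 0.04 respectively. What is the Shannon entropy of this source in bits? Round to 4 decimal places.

2.0656 bits

H = −Σ pᵢ log₂ pᵢ.
−0.11·log₂(0.11) = 0.3503
−0.26·log₂(0.26) = 0.5053
−0.24·log₂(0.24) = 0.4941
−0.35·log₂(0.35) = 0.5301
−0.04·log₂(0.04) = 0.1858
Sum ≈ 2.0656 → 2.0656 bits.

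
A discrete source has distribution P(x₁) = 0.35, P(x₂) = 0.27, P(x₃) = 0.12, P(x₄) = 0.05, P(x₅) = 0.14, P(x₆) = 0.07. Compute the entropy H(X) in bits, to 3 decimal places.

2.289 bits

H = −Σ pᵢ log₂ pᵢ.
−0.35·log₂(0.35) = 0.5301
−0.27·log₂(0.27) = 0.5100
−0.12·log₂(0.12) = 0.3671
−0.05·log₂(0.05) = 0.2161
−0.14·log₂(0.14) = 0.3971
−0.07·log₂(0.07) = 0.2686
Sum ≈ 2.2890 → 2.289 bits.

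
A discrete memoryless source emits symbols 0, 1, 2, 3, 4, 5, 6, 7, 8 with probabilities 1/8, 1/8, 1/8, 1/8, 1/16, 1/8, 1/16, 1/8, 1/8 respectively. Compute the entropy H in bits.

Each probability is a power of 1/2, so log₂(1/p) is an integer.
H = Σ p·log₂(1/p) = 1/8·3 + 1/8·3 + 1/8·3 + 1/8·3 + 1/16·4 + 1/8·3 + 1/16·4 + 1/8·3 + 1/8·3 = 3.125 bits.

3.125 bits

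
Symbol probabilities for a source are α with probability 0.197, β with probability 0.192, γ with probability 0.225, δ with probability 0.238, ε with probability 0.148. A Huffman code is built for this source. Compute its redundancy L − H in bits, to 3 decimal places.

0.036 bits

Entropy H = −Σ p log₂ p ≈ 2.3039 bits.
Huffman merges: 37/250+24/125→17/50; 197/1000+9/40→211/500; 119/500+17/50→289/500; 211/500+289/500→1. L = 117/50 ≈ 2.3400.
L − H = 2.3400 − 2.3039 = 0.036 bits.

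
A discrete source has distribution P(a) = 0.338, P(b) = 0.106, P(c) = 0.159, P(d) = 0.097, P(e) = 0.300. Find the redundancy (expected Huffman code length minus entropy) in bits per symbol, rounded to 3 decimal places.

0.061 bits

Entropy H = −Σ p log₂ p ≈ 2.1415 bits.
Huffman merges: 97/1000+53/500→203/1000; 159/1000+203/1000→181/500; 3/10+169/500→319/500; 181/500+319/500→1. L = 2203/1000 ≈ 2.2030.
L − H = 2.2030 − 2.1415 = 0.061 bits.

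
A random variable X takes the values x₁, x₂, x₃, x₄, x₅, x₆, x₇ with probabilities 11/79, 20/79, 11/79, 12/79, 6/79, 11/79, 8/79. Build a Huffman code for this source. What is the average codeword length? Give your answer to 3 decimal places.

2.747 bits/symbol

Repeatedly combine the two least-probable nodes; the expected code length is the sum of the merged weights.
merge 6/79 + 8/79 → 14/79
merge 11/79 + 11/79 → 22/79
merge 11/79 + 12/79 → 23/79
merge 14/79 + 20/79 → 34/79
merge 22/79 + 23/79 → 45/79
merge 34/79 + 45/79 → 1
L = 14/79 + 22/79 + 23/79 + 34/79 + 45/79 + 1 = 217/79 ≈ 2.747 bits/symbol.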